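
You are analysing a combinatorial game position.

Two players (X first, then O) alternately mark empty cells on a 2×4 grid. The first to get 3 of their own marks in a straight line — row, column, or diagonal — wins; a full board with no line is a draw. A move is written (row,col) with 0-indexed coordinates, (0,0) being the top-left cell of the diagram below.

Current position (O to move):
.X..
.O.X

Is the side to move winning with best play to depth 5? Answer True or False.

O winning at [.X../.O.X]: False

p1 O@[.X../.O.X]: (0,0)[OX../.O.X]+0* (0,2)[.XO./.O.X]+0 (0,3)[.X.O/.O.X]+0 (1,0)[.X../OO.X]+0 (1,2)[.X../.OOX]+0
p2 X@[OX../.O.X]: (0,2)[OXX./.O.X]+0* (0,3)[OX.X/.O.X]+0 (1,0)[OX../XO.X]+0 (1,2)[OX../.OXX]+0
p3 O@[OXX./.O.X]: (0,3)[OXXO/.O.X]+0* (1,0)[OXX./OO.X]-1 (1,2)[OXX./.OOX]-1
p4 X@[OXXO/.O.X]: (1,0)[OXXO/XO.X]+0* (1,2)[OXXO/.OXX]+0
p5 O@[OXXO/XO.X]: (1,2)[OXXO/XOOX]+0*
p6 X@[OXXO/XOOX] terminal +0; root [.X../.O.X] d5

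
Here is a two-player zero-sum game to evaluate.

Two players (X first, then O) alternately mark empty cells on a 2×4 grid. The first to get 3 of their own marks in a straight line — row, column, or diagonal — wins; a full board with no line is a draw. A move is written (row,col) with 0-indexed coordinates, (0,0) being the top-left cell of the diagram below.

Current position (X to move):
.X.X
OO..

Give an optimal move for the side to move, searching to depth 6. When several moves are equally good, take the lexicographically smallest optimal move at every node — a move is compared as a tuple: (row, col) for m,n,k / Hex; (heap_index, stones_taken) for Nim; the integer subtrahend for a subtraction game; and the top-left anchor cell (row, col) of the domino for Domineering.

X's best at [.X.X/OO..]: (0,2)

ply 1, X at .X.X/OO.. | (0,0)=-1→XX.X/OO..; (0,2)=+1→.XXX/OO..*; (1,2)=+0→.X.X/OOX.; (1,3)=-1→.X.X/OO.X
ply 2: .XXX/OO.. is terminal -1 (O); from .X.X/OO.. depth 6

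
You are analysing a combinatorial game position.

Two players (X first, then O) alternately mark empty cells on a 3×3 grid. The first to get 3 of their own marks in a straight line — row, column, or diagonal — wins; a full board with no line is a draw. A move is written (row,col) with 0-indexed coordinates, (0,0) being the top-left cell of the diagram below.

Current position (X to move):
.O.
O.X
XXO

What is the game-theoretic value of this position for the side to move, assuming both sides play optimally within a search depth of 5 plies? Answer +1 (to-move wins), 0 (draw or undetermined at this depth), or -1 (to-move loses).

value(.O./O.X/XXO, X) = 0

ply 1, X at .O./O.X/XXO | (0,0)=+0→XO./O.X/XXO*; (0,2)=+0→.OX/O.X/XXO; (1,1)=+0→.O./OXX/XXO
ply 2, O at XO./O.X/XXO | (0,2)=+0→XOO/O.X/XXO*; (1,1)=+0→XO./OOX/XXO
ply 3, X at XOO/O.X/XXO | (1,1)=+0→XOO/OXX/XXO*
ply 4: XOO/OXX/XXO is terminal +0 (O); from .O./O.X/XXO depth 5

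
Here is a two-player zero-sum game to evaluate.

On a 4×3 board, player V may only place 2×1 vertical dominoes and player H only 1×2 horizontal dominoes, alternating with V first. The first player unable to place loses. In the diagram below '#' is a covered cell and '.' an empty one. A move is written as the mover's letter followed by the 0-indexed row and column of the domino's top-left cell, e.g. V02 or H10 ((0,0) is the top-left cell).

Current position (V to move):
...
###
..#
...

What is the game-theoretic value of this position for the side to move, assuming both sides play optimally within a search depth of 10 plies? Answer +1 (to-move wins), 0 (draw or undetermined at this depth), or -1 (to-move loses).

ply 1, V at .../###/..#/... | V20=-1→.../###/#.#/#..; V21=+1→.../###/.##/.#.*
ply 2, H at .../###/.##/.#. | H00=-1→##./###/.##/.#.*; H01=-1→.##/###/.##/.#.
ply 3, V at ##./###/.##/.#. | V20=+1→##./###/###/##.*
ply 4: ##./###/###/##. is terminal -1 (H); from .../###/..#/... depth 10

value(.../###/..#/..., V) = +1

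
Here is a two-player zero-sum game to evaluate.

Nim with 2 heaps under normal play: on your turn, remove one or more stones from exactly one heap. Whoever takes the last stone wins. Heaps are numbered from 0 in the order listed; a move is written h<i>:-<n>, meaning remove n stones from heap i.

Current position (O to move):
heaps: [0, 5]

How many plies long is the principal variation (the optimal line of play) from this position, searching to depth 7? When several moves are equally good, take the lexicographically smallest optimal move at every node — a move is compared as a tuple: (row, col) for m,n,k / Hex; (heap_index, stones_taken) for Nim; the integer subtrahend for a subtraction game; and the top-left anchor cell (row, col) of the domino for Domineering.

PV length from [(0,5)]: 1 ply

ply 1, O at (0,5) | h1:-1=-1→(0,4); h1:-2=-1→(0,3); h1:-3=-1→(0,2); h1:-4=-1→(0,1); h1:-5=+1→(0,0)*
ply 2: (0,0) is terminal -1 (X); from (0,5) depth 7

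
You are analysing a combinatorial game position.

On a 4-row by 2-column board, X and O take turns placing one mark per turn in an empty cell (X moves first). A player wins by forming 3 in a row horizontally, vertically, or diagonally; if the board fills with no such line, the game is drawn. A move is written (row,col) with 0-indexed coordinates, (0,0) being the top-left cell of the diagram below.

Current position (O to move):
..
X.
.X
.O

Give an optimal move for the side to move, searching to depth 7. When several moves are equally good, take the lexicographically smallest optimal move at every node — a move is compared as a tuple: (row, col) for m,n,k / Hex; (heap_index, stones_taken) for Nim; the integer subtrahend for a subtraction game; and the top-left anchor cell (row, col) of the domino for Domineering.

[../X./.X/.O] O move#1: (0,0):+0/O./X./.X/.O*, (0,1):-1/.O/X./.X/.O, (1,1):-1/../XO/.X/.O, (2,0):+0/../X./OX/.O, (3,0):+0/../X./.X/OO
[O./X./.X/.O] X move#2: (0,1):+0/OX/X./.X/.O*, (1,1):+0/O./XX/.X/.O, (2,0):+0/O./X./XX/.O, (3,0):+0/O./X./.X/XO
[OX/X./.X/.O] O move#3: (1,1):+0/OX/XO/.X/.O*, (2,0):-1/OX/X./OX/.O, (3,0):-1/OX/X./.X/OO
[OX/XO/.X/.O] X move#4: (2,0):+0/OX/XO/XX/.O*, (3,0):+0/OX/XO/.X/XO
[OX/XO/XX/.O] O move#5: (3,0):+0/OX/XO/XX/OO*
[OX/XO/XX/OO] end (terminal +0, X#6); searched ../X./.X/.O to 7

O's best at [../X./.X/.O]: (0,0)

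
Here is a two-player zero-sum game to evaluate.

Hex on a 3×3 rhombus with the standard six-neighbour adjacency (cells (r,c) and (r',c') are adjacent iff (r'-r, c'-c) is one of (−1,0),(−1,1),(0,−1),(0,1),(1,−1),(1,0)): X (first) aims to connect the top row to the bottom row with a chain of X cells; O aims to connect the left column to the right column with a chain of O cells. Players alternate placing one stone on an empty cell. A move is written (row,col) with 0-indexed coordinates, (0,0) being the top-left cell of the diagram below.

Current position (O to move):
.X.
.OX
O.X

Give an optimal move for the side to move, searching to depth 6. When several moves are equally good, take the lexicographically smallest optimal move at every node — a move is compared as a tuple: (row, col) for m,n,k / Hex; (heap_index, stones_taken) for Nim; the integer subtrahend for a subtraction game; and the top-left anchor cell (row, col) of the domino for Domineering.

[.X./.OX/O.X] O move#1: (0,0):-1/OX./.OX/O.X, (0,2):+1/.XO/.OX/O.X*, (1,0):-1/.X./OOX/O.X, (2,1):-1/.X./.OX/OOX
[.XO/.OX/O.X] end (terminal -1, X#2); searched .X./.OX/O.X to 6

O's best at [.X./.OX/O.X]: (0,2)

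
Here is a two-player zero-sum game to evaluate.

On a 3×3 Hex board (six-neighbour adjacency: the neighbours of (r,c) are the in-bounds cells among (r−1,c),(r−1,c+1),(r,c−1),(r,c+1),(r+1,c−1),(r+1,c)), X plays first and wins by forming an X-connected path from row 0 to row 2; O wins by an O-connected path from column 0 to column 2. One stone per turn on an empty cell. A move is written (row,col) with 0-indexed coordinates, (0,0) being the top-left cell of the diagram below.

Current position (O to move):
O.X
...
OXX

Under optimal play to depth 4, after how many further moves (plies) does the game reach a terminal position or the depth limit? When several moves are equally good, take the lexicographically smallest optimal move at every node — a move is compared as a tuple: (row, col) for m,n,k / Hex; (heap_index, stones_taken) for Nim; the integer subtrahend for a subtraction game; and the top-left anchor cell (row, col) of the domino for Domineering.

PV length from [O.X/.../OXX]: 4 plies

ply 1, O at O.X/.../OXX | (0,1)=-1→OOX/.../OXX*; (1,0)=-1→O.X/O../OXX; (1,1)=-1→O.X/.O./OXX; (1,2)=-1→O.X/..O/OXX
ply 2, X at OOX/.../OXX | (1,0)=+1→OOX/X../OXX*; (1,1)=+1→OOX/.X./OXX; (1,2)=+1→OOX/..X/OXX
ply 3, O at OOX/X../OXX | (1,1)=-1→OOX/XO./OXX*; (1,2)=-1→OOX/X.O/OXX
ply 4, X at OOX/XO./OXX | (1,2)=+1→OOX/XOX/OXX*
ply 5: OOX/XOX/OXX is terminal -1 (O); from O.X/.../OXX depth 4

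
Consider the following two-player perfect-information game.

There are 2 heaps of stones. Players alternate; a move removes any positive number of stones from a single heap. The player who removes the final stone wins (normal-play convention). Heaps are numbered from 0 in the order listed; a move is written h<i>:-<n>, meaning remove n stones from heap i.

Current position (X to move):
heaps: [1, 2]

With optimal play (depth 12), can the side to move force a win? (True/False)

p1 X@[(1,2)]: h0:-1[(0,2)]-1 h1:-1[(1,1)]+1* h1:-2[(1,0)]-1
p2 O@[(1,1)]: h0:-1[(0,1)]-1* h1:-1[(1,0)]-1
p3 X@[(0,1)]: h1:-1[(0,0)]+1*
p4 O@[(0,0)] terminal -1; root [(1,2)] d12

X winning at [(1,2)]: True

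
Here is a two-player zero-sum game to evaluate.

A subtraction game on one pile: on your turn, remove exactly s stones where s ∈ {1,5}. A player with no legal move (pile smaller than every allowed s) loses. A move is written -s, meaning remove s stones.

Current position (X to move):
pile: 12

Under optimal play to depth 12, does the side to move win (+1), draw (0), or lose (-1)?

value(12, X) = -1

ply 1, X at 12 | -1=-1→11*; -5=-1→7
ply 2, O at 11 | -1=+1→10*; -5=+1→6
ply 3, X at 10 | -1=-1→9*; -5=-1→5
ply 4, O at 9 | -1=+1→8*; -5=+1→4
ply 5, X at 8 | -1=-1→7*; -5=-1→3
ply 6, O at 7 | -1=+1→6*; -5=+1→2
ply 7, X at 6 | -1=-1→5*; -5=-1→1
ply 8, O at 5 | -1=+1→4*; -5=+1→0
ply 9, X at 4 | -1=-1→3*
ply 10, O at 3 | -1=+1→2*
ply 11, X at 2 | -1=-1→1*
ply 12, O at 1 | -1=+1→0*
ply 13: 0 is terminal -1 (X); from 12 depth 12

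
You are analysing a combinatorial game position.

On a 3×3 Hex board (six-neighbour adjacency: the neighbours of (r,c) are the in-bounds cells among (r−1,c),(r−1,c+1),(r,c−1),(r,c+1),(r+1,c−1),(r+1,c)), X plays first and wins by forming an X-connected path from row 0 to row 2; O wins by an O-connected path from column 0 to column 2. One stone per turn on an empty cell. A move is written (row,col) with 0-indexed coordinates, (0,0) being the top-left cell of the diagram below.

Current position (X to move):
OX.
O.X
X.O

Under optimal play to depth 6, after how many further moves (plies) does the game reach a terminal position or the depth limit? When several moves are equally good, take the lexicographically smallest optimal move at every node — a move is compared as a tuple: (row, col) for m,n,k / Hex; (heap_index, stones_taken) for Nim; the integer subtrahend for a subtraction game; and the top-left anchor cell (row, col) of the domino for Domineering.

ply 1, X at OX./O.X/X.O | (0,2)=+1→OXX/O.X/X.O*; (1,1)=+1→OX./OXX/X.O; (2,1)=+1→OX./O.X/XXO
ply 2, O at OXX/O.X/X.O | (1,1)=-1→OXX/OOX/X.O*; (2,1)=-1→OXX/O.X/XOO
ply 3, X at OXX/OOX/X.O | (2,1)=+1→OXX/OOX/XXO*
ply 4: OXX/OOX/XXO is terminal -1 (O); from OX./O.X/X.O depth 6

PV length from [OX./O.X/X.O]: 3 plies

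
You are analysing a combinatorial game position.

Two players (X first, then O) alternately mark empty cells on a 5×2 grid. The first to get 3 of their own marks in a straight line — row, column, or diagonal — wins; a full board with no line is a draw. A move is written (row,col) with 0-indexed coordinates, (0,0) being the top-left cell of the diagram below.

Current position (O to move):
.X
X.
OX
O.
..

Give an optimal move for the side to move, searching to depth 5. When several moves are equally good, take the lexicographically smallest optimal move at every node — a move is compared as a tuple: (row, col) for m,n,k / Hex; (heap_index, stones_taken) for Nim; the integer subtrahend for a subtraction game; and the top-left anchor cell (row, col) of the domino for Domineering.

[.X/X./OX/O./..] O move#1: (0,0):-1/OX/X./OX/O./.., (1,1):+0/.X/XO/OX/O./.., (3,1):-1/.X/X./OX/OO/.., (4,0):+1/.X/X./OX/O./O.*, (4,1):-1/.X/X./OX/O./.O
[.X/X./OX/O./O.] end (terminal -1, X#2); searched .X/X./OX/O./.. to 5

O's best at [.X/X./OX/O./..]: (4,0)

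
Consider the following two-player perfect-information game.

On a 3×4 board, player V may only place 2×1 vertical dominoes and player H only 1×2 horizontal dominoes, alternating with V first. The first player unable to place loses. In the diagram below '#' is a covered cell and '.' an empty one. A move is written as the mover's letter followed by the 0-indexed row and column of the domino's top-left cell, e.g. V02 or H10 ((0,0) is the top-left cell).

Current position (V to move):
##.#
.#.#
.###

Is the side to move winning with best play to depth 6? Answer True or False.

V winning at [##.#/.#.#/.###]: True

ply 1, V at ##.#/.#.#/.### | V02=+1→####/.###/.###*; V10=+1→##.#/##.#/####
ply 2: ####/.###/.### is terminal -1 (H); from ##.#/.#.#/.### depth 6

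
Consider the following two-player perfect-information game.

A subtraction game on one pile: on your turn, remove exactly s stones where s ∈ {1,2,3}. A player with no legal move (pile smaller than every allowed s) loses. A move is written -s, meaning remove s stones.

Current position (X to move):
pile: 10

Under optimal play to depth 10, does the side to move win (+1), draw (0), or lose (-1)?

value(10, X) = +1

[10] X move#1: -1:-1/9, -2:+1/8*, -3:-1/7
[8] O move#2: -1:-1/7*, -2:-1/6, -3:-1/5
[7] X move#3: -1:-1/6, -2:-1/5, -3:+1/4*
[4] O move#4: -1:-1/3*, -2:-1/2, -3:-1/1
[3] X move#5: -1:-1/2, -2:-1/1, -3:+1/0*
[0] end (terminal -1, O#6); searched 10 to 10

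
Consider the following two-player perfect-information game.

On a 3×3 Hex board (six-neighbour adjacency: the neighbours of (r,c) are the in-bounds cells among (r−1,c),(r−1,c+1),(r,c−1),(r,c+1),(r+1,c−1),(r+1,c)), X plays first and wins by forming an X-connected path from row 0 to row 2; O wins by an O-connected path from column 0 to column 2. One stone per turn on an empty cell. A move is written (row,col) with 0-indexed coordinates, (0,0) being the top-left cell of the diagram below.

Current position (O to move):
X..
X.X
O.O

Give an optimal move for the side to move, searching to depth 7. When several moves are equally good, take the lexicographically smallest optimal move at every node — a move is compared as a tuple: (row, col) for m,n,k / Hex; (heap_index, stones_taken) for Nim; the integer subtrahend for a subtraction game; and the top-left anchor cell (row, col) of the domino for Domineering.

O's best at [X../X.X/O.O]: (0,2)

ply 1, O at X../X.X/O.O | (0,1)=-1→XO./X.X/O.O; (0,2)=+1→X.O/X.X/O.O*; (1,1)=+1→X../XOX/O.O; (2,1)=+1→X../X.X/OOO
ply 2, X at X.O/X.X/O.O | (0,1)=-1→XXO/X.X/O.O*; (1,1)=-1→X.O/XXX/O.O; (2,1)=-1→X.O/X.X/OXO
ply 3, O at XXO/X.X/O.O | (1,1)=+1→XXO/XOX/O.O*; (2,1)=+1→XXO/X.X/OOO
ply 4: XXO/XOX/O.O is terminal -1 (X); from X../X.X/O.O depth 7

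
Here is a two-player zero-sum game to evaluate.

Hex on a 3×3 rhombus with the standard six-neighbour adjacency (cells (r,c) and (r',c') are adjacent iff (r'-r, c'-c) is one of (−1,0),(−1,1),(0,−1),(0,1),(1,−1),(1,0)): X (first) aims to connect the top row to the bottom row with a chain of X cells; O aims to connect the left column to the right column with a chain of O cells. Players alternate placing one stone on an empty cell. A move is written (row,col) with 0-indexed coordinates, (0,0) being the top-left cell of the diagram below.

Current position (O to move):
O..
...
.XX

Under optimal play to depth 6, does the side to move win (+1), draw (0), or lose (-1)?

value(O../.../.XX, O) = +1

p1 O@[O../.../.XX]: (0,1)[OO./.../.XX]-1 (0,2)[O.O/.../.XX]+1* (1,0)[O../O../.XX]-1 (1,1)[O../.O./.XX]+1 (1,2)[O../..O/.XX]-1 (2,0)[O../.../OXX]-1
p2 X@[O.O/.../.XX]: (0,1)[OXO/.../.XX]-1* (1,0)[O.O/X../.XX]-1 (1,1)[O.O/.X./.XX]-1 (1,2)[O.O/..X/.XX]-1 (2,0)[O.O/.../XXX]-1
p3 O@[OXO/.../.XX]: (1,0)[OXO/O../.XX]-1 (1,1)[OXO/.O./.XX]+1* (1,2)[OXO/..O/.XX]-1 (2,0)[OXO/.../OXX]-1
p4 X@[OXO/.O./.XX]: (1,0)[OXO/XO./.XX]-1* (1,2)[OXO/.OX/.XX]-1 (2,0)[OXO/.O./XXX]-1
p5 O@[OXO/XO./.XX]: (1,2)[OXO/XOO/.XX]-1 (2,0)[OXO/XO./OXX]+1*
p6 X@[OXO/XO./OXX] terminal -1; root [O../.../.XX] d6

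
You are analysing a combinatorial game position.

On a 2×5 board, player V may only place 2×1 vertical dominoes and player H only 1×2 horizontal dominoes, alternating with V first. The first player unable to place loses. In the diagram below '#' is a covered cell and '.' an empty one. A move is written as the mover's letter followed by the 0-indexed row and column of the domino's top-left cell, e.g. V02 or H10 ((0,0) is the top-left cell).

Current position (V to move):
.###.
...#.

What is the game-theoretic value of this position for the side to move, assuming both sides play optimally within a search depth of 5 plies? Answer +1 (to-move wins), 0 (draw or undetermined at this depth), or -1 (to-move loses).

value(.###./...#., V) = +1

ply 1, V at .###./...#. | V00=+1→####./#..#.*; V04=-1→.####/...##
ply 2, H at ####./#..#. | H11=-1→####./####.*
ply 3, V at ####./####. | V04=+1→#####/#####*
ply 4: #####/##### is terminal -1 (H); from .###./...#. depth 5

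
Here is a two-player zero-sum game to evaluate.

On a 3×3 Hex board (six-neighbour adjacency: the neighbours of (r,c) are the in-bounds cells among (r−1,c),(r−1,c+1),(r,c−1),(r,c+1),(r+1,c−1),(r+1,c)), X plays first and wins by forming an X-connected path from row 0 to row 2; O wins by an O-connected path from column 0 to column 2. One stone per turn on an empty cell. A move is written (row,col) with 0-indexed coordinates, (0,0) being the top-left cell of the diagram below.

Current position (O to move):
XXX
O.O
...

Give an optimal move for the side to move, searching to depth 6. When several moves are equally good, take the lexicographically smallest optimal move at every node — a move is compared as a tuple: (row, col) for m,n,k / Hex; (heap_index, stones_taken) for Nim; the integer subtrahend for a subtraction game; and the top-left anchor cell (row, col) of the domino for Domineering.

O's best at [XXX/O.O/...]: (1,1)

ply 1, O at XXX/O.O/... | (1,1)=+1→XXX/OOO/...*; (2,0)=+1→XXX/O.O/O..; (2,1)=+1→XXX/O.O/.O.; (2,2)=-1→XXX/O.O/..O
ply 2: XXX/OOO/... is terminal -1 (X); from XXX/O.O/... depth 6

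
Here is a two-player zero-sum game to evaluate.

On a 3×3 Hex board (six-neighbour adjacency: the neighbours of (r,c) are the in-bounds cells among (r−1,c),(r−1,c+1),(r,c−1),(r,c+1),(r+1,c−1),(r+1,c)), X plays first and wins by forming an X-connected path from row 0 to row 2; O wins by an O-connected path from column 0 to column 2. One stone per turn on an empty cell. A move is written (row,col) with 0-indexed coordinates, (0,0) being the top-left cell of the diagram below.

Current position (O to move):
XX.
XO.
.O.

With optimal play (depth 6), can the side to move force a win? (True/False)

O winning at [XX./XO./.O.]: True

ply 1, O at XX./XO./.O. | (0,2)=-1→XXO/XO./.O.; (1,2)=-1→XX./XOO/.O.; (2,0)=+1→XX./XO./OO.*; (2,2)=-1→XX./XO./.OO
ply 2, X at XX./XO./OO. | (0,2)=-1→XXX/XO./OO.*; (1,2)=-1→XX./XOX/OO.; (2,2)=-1→XX./XO./OOX
ply 3, O at XXX/XO./OO. | (1,2)=+1→XXX/XOO/OO.*; (2,2)=+1→XXX/XO./OOO
ply 4: XXX/XOO/OO. is terminal -1 (X); from XX./XO./.O. depth 6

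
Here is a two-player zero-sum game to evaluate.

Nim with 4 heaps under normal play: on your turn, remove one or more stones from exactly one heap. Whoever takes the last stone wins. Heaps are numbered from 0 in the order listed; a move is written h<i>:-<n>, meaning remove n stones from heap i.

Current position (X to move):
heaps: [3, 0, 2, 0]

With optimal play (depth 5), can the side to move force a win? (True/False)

X winning at [(3,0,2,0)]: True

p1 X@[(3,0,2,0)]: h0:-1[(2,0,2,0)]+1* h0:-2[(1,0,2,0)]-1 h0:-3[(0,0,2,0)]-1 h2:-1[(3,0,1,0)]-1 h2:-2[(3,0,0,0)]-1
p2 O@[(2,0,2,0)]: h0:-1[(1,0,2,0)]-1* h0:-2[(0,0,2,0)]-1 h2:-1[(2,0,1,0)]-1 h2:-2[(2,0,0,0)]-1
p3 X@[(1,0,2,0)]: h0:-1[(0,0,2,0)]-1 h2:-1[(1,0,1,0)]+1* h2:-2[(1,0,0,0)]-1
p4 O@[(1,0,1,0)]: h0:-1[(0,0,1,0)]-1* h2:-1[(1,0,0,0)]-1
p5 X@[(0,0,1,0)]: h2:-1[(0,0,0,0)]+1*
p6 O@[(0,0,0,0)] terminal -1; root [(3,0,2,0)] d5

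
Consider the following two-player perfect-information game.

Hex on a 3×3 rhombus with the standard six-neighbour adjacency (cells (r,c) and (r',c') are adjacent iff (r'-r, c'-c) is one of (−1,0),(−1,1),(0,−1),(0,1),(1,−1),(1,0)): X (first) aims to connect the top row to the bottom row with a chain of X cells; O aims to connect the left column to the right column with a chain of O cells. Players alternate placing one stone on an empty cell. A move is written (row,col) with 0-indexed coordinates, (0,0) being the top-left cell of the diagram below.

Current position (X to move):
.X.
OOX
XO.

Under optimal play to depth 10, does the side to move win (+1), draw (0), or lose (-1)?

value(.X./OOX/XO., X) = -1

ply 1, X at .X./OOX/XO. | (0,0)=-1→XX./OOX/XO.*; (0,2)=-1→.XX/OOX/XO.; (2,2)=-1→.X./OOX/XOX
ply 2, O at XX./OOX/XO. | (0,2)=+1→XXO/OOX/XO.*; (2,2)=+1→XX./OOX/XOO
ply 3: XXO/OOX/XO. is terminal -1 (X); from .X./OOX/XO. depth 10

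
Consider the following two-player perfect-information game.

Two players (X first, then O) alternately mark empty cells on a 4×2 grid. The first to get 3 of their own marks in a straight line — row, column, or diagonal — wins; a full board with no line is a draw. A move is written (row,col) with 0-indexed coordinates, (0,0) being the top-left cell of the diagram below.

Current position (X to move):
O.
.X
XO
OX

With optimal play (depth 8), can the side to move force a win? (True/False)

X winning at [O./.X/XO/OX]: False

[O./.X/XO/OX] X move#1: (0,1):+0/OX/.X/XO/OX*, (1,0):+0/O./XX/XO/OX
[OX/.X/XO/OX] O move#2: (1,0):+0/OX/OX/XO/OX*
[OX/OX/XO/OX] end (terminal +0, X#3); searched O./.X/XO/OX to 8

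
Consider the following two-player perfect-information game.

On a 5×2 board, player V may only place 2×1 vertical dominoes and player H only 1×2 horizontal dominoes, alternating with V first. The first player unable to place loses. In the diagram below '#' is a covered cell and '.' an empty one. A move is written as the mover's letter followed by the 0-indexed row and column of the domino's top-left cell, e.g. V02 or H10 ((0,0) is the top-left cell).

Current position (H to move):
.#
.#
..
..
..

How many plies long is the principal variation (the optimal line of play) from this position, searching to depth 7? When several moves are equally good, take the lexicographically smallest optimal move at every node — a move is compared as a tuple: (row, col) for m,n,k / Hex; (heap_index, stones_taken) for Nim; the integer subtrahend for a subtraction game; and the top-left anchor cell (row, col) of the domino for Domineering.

ply 1, H at .#/.#/../../.. | H20=-1→.#/.#/##/../..; H30=+1→.#/.#/../##/..*; H40=-1→.#/.#/../../##
ply 2, V at .#/.#/../##/.. | V00=-1→##/##/../##/..*; V10=-1→.#/##/#./##/..
ply 3, H at ##/##/../##/.. | H20=+1→##/##/##/##/..*; H40=+1→##/##/../##/##
ply 4: ##/##/##/##/.. is terminal -1 (V); from .#/.#/../../.. depth 7

PV length from [.#/.#/../../..]: 3 plies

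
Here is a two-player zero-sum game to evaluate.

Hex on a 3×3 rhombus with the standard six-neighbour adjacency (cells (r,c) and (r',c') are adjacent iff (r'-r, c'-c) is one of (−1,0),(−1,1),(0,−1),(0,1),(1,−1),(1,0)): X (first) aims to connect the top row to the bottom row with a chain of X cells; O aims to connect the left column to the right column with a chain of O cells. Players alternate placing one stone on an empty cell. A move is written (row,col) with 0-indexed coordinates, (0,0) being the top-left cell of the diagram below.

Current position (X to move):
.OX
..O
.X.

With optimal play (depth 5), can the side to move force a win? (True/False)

p1 X@[.OX/..O/.X.]: (0,0)[XOX/..O/.X.]-1 (1,0)[.OX/X.O/.X.]-1 (1,1)[.OX/.XO/.X.]+1* (2,0)[.OX/..O/XX.]-1 (2,2)[.OX/..O/.XX]-1
p2 O@[.OX/.XO/.X.] terminal -1; root [.OX/..O/.X.] d5

X winning at [.OX/..O/.X.]: True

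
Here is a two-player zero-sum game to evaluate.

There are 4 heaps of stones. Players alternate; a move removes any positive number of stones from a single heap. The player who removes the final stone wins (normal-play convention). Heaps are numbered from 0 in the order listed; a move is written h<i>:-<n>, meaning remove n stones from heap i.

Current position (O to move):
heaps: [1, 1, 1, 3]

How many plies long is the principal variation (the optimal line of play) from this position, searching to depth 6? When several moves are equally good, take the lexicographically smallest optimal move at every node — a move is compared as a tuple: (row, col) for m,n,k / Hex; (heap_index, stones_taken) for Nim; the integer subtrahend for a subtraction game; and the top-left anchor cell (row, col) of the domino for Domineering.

PV length from [(1,1,1,3)]: 5 plies

[(1,1,1,3)] O move#1: h0:-1:-1/(0,1,1,3), h1:-1:-1/(1,0,1,3), h2:-1:-1/(1,1,0,3), h3:-1:-1/(1,1,1,2), h3:-2:+1/(1,1,1,1)*, h3:-3:-1/(1,1,1,0)
[(1,1,1,1)] X move#2: h0:-1:-1/(0,1,1,1)*, h1:-1:-1/(1,0,1,1), h2:-1:-1/(1,1,0,1), h3:-1:-1/(1,1,1,0)
[(0,1,1,1)] O move#3: h1:-1:+1/(0,0,1,1)*, h2:-1:+1/(0,1,0,1), h3:-1:+1/(0,1,1,0)
[(0,0,1,1)] X move#4: h2:-1:-1/(0,0,0,1)*, h3:-1:-1/(0,0,1,0)
[(0,0,0,1)] O move#5: h3:-1:+1/(0,0,0,0)*
[(0,0,0,0)] end (terminal -1, X#6); searched (1,1,1,3) to 6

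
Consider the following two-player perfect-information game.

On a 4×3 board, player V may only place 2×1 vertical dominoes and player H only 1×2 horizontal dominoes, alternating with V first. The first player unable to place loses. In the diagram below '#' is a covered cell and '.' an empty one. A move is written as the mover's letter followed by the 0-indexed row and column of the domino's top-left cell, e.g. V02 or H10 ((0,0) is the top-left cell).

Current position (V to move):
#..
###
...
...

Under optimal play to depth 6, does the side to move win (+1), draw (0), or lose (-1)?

value(#../###/.../..., V) = +1

p1 V@[#../###/.../...]: V20[#../###/#../#..]-1 V21[#../###/.#./.#.]+1* V22[#../###/..#/..#]-1
p2 H@[#../###/.#./.#.]: H01[###/###/.#./.#.]-1*
p3 V@[###/###/.#./.#.]: V20[###/###/##./##.]+1* V22[###/###/.##/.##]+1
p4 H@[###/###/##./##.] terminal -1; root [#../###/.../...] d6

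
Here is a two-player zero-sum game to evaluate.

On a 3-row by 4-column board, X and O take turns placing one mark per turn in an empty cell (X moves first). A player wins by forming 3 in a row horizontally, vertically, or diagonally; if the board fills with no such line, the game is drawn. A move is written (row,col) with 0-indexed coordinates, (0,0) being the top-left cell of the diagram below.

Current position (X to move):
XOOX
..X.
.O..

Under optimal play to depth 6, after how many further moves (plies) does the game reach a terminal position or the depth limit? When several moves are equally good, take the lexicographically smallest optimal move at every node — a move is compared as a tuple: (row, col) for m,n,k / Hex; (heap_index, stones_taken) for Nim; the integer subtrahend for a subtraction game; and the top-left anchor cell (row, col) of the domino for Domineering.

[XOOX/..X./.O..] X move#1: (1,0):-1/XOOX/X.X./.O.., (1,1):+1/XOOX/.XX./.O..*, (1,3):-1/XOOX/..XX/.O.., (2,0):-1/XOOX/..X./XO.., (2,2):-1/XOOX/..X./.OX., (2,3):-1/XOOX/..X./.O.X
[XOOX/.XX./.O..] O move#2: (1,0):-1/XOOX/OXX./.O..*, (1,3):-1/XOOX/.XXO/.O.., (2,0):-1/XOOX/.XX./OO.., (2,2):-1/XOOX/.XX./.OO., (2,3):-1/XOOX/.XX./.O.O
[XOOX/OXX./.O..] X move#3: (1,3):+1/XOOX/OXXX/.O..*, (2,0):+1/XOOX/OXX./XO.., (2,2):+1/XOOX/OXX./.OX., (2,3):+1/XOOX/OXX./.O.X
[XOOX/OXXX/.O..] end (terminal -1, O#4); searched XOOX/..X./.O.. to 6

PV length from [XOOX/..X./.O..]: 3 plies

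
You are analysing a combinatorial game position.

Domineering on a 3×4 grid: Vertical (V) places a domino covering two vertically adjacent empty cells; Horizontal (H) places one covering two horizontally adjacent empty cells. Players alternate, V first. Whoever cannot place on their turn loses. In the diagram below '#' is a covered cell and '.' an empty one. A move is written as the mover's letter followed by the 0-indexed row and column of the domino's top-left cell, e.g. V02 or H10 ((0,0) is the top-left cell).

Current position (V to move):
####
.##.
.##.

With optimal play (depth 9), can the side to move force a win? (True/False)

V winning at [####/.##./.##.]: True

ply 1, V at ####/.##./.##. | V10=+1→####/###./###.*; V13=+1→####/.###/.###
ply 2: ####/###./###. is terminal -1 (H); from ####/.##./.##. depth 9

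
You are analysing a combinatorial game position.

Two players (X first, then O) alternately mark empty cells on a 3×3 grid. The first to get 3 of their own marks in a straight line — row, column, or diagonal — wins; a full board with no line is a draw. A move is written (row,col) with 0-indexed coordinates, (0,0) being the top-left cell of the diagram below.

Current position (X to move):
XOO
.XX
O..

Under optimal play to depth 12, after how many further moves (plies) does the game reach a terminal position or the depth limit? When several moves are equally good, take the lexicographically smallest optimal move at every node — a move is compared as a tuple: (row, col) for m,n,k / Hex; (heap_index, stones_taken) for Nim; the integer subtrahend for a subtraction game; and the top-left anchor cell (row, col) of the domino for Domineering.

PV length from [XOO/.XX/O..]: 1 ply

[XOO/.XX/O..] X move#1: (1,0):+1/XOO/XXX/O..*, (2,1):+1/XOO/.XX/OX., (2,2):+1/XOO/.XX/O.X
[XOO/XXX/O..] end (terminal -1, O#2); searched XOO/.XX/O.. to 12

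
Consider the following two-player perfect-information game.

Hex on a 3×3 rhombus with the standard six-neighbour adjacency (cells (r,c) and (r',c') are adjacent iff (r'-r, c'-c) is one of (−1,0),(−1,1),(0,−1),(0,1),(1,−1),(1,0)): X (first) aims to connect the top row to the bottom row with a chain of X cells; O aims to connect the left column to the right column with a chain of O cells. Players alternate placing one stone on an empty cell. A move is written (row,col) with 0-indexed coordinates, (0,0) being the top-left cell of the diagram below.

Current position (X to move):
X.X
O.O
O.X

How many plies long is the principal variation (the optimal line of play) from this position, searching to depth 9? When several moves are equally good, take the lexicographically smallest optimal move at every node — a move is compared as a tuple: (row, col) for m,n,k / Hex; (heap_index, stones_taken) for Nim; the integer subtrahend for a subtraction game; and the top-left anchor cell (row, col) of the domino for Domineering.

PV length from [X.X/O.O/O.X]: 2 plies

[X.X/O.O/O.X] X move#1: (0,1):-1/XXX/O.O/O.X*, (1,1):-1/X.X/OXO/O.X, (2,1):-1/X.X/O.O/OXX
[XXX/O.O/O.X] O move#2: (1,1):+1/XXX/OOO/O.X*, (2,1):+1/XXX/O.O/OOX
[XXX/OOO/O.X] end (terminal -1, X#3); searched X.X/O.O/O.X to 9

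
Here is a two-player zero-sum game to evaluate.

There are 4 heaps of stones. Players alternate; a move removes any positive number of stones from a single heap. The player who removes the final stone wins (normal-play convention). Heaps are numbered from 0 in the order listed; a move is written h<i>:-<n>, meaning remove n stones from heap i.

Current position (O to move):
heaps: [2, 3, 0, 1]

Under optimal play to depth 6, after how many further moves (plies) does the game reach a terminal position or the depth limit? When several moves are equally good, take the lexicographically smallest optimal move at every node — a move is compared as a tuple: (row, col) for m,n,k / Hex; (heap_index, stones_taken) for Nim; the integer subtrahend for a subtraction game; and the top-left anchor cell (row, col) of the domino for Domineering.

ply 1, O at (2,3,0,1) | h0:-1=-1→(1,3,0,1)*; h0:-2=-1→(0,3,0,1); h1:-1=-1→(2,2,0,1); h1:-2=-1→(2,1,0,1); h1:-3=-1→(2,0,0,1); h3:-1=-1→(2,3,0,0)
ply 2, X at (1,3,0,1) | h0:-1=-1→(0,3,0,1); h1:-1=-1→(1,2,0,1); h1:-2=-1→(1,1,0,1); h1:-3=+1→(1,0,0,1)*; h3:-1=-1→(1,3,0,0)
ply 3, O at (1,0,0,1) | h0:-1=-1→(0,0,0,1)*; h3:-1=-1→(1,0,0,0)
ply 4, X at (0,0,0,1) | h3:-1=+1→(0,0,0,0)*
ply 5: (0,0,0,0) is terminal -1 (O); from (2,3,0,1) depth 6

PV length from [(2,3,0,1)]: 4 plies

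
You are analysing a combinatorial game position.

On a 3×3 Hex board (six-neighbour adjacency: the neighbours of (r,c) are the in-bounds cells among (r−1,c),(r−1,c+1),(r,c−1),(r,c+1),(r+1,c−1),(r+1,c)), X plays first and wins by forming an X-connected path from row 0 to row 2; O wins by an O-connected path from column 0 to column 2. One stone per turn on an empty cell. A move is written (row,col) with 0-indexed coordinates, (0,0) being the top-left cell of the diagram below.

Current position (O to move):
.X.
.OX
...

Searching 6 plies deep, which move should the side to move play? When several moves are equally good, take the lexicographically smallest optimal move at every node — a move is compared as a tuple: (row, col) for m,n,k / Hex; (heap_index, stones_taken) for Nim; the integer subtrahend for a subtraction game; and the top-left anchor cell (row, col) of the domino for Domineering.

O's best at [.X./.OX/...]: (0,2)

ply 1, O at .X./.OX/... | (0,0)=-1→OX./.OX/...; (0,2)=+1→.XO/.OX/...*; (1,0)=-1→.X./OOX/...; (2,0)=-1→.X./.OX/O..; (2,1)=+1→.X./.OX/.O.; (2,2)=+1→.X./.OX/..O
ply 2, X at .XO/.OX/... | (0,0)=-1→XXO/.OX/...*; (1,0)=-1→.XO/XOX/...; (2,0)=-1→.XO/.OX/X..; (2,1)=-1→.XO/.OX/.X.; (2,2)=-1→.XO/.OX/..X
ply 3, O at XXO/.OX/... | (1,0)=+1→XXO/OOX/...*; (2,0)=+1→XXO/.OX/O..; (2,1)=+1→XXO/.OX/.O.; (2,2)=+1→XXO/.OX/..O
ply 4: XXO/OOX/... is terminal -1 (X); from .X./.OX/... depth 6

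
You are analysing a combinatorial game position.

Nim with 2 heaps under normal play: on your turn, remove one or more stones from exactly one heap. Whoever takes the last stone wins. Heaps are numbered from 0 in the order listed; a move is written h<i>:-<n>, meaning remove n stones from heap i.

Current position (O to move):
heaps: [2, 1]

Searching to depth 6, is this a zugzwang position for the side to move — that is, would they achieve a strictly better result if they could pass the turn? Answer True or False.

ply 1, O at (2,1) | h0:-1=+1→(1,1)*; h0:-2=-1→(0,1); h1:-1=-1→(2,0)
ply 2, X at (1,1) | h0:-1=-1→(0,1)*; h1:-1=-1→(1,0)
ply 3, O at (0,1) | h1:-1=+1→(0,0)*
ply 4: (0,0) is terminal -1 (X); from (2,1) depth 6
if O skipped the turn, X would face:
~ ply 1, X at (2,1) | h0:-1=+1→(1,1)*; h0:-2=-1→(0,1); h1:-1=-1→(2,0)
~ ply 2, O at (1,1) | h0:-1=-1→(0,1)*; h1:-1=-1→(1,0)
~ ply 3, X at (0,1) | h1:-1=+1→(0,0)*
~ ply 4: (0,0) is terminal -1 (O); from (2,1) depth 6
compare (O): move=+1 vs pass=-1

zugzwang((2,1), O) = False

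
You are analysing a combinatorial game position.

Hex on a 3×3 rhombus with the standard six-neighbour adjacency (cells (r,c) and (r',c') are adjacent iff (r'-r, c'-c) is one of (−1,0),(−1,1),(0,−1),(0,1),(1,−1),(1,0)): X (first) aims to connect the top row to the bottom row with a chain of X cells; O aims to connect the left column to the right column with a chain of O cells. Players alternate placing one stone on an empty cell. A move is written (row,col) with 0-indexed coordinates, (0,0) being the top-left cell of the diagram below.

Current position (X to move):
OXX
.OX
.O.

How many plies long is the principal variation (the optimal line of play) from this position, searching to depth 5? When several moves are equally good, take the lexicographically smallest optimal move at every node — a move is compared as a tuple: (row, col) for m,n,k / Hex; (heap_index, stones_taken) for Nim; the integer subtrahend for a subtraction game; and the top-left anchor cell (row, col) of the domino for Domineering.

ply 1, X at OXX/.OX/.O. | (1,0)=+1→OXX/XOX/.O.*; (2,0)=+1→OXX/.OX/XO.; (2,2)=+1→OXX/.OX/.OX
ply 2, O at OXX/XOX/.O. | (2,0)=-1→OXX/XOX/OO.*; (2,2)=-1→OXX/XOX/.OO
ply 3, X at OXX/XOX/OO. | (2,2)=+1→OXX/XOX/OOX*
ply 4: OXX/XOX/OOX is terminal -1 (O); from OXX/.OX/.O. depth 5

PV length from [OXX/.OX/.O.]: 3 plies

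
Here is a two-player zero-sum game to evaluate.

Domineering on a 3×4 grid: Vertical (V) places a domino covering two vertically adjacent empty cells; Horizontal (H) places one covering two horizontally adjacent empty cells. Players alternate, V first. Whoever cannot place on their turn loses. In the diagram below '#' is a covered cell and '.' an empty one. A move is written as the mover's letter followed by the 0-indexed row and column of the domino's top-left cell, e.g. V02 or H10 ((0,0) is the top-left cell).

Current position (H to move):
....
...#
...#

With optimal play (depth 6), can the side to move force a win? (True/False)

H winning at [..../...#/...#]: True

[..../...#/...#] H move#1: H00:-1/##../...#/...#, H01:-1/.##./...#/...#, H02:-1/..##/...#/...#, H10:+1/..../##.#/...#*, H11:+1/..../.###/...#, H20:-1/..../...#/##.#, H21:-1/..../...#/.###
[..../##.#/...#] V move#2: V02:-1/..#./####/...#*, V12:-1/..../####/..##
[..#./####/...#] H move#3: H00:+1/###./####/...#*, H20:+1/..#./####/##.#, H21:+1/..#./####/.###
[###./####/...#] end (terminal -1, V#4); searched ..../...#/...# to 6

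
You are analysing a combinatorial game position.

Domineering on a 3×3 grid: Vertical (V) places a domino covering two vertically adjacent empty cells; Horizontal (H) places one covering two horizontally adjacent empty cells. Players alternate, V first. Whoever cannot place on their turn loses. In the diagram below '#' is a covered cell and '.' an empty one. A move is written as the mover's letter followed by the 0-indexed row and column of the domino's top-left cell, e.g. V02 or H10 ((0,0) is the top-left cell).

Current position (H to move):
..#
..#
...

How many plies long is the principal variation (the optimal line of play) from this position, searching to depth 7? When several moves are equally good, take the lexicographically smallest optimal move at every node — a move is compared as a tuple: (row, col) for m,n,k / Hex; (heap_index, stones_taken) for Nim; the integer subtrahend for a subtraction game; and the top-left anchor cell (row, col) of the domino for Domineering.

[..#/..#/...] H move#1: H00:-1/###/..#/..., H10:+1/..#/###/...*, H20:-1/..#/..#/##., H21:-1/..#/..#/.##
[..#/###/...] end (terminal -1, V#2); searched ..#/..#/... to 7

PV length from [..#/..#/...]: 1 ply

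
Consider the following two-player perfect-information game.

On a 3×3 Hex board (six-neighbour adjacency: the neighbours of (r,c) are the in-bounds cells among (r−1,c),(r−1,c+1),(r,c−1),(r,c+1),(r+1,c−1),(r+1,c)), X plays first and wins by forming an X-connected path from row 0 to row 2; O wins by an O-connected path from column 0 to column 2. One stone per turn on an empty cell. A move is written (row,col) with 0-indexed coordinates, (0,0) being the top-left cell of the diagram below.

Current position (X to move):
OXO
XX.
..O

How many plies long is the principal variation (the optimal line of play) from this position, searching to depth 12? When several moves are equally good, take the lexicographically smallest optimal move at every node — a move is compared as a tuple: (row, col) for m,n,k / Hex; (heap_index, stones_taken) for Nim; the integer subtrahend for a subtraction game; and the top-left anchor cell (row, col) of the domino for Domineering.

p1 X@[OXO/XX./..O]: (1,2)[OXO/XXX/..O]+1* (2,0)[OXO/XX./X.O]+1 (2,1)[OXO/XX./.XO]+1
p2 O@[OXO/XXX/..O]: (2,0)[OXO/XXX/O.O]-1* (2,1)[OXO/XXX/.OO]-1
p3 X@[OXO/XXX/O.O]: (2,1)[OXO/XXX/OXO]+1*
p4 O@[OXO/XXX/OXO] terminal -1; root [OXO/XX./..O] d12

PV length from [OXO/XX./..O]: 3 plies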